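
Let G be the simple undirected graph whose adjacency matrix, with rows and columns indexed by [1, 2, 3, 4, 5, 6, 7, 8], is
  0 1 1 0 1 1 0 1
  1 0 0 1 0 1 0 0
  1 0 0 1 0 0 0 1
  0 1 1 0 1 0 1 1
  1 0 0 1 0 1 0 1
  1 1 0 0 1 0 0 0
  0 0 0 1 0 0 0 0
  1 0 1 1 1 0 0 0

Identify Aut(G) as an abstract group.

{e}

The degree sequence is [5, 3, 3, 5, 4, 3, 1, 4]. Checking the degree-preserving permutations of the vertex set shows that none except the identity preserves every edge, so Aut(G) is trivial.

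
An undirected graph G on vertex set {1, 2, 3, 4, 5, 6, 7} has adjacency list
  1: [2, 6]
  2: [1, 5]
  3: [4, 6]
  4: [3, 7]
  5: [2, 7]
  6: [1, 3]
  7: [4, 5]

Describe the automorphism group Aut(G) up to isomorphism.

Every vertex has degree 2 and the graph is connected, so G is the 7-cycle C_7. C_7 has 7 rotations and 7 reflections, so Aut(C_7) ≅ D_7 of order 14.

D_7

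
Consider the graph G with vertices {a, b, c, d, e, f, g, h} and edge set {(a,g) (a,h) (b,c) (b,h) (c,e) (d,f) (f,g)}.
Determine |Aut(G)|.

The degree sequence is [2, 2, 2, 1, 1, 2, 2, 2]; the two degree-1 vertices d and e are the ends of a path, so G = P_8. A path has exactly one nontrivial symmetry — reversal — giving Aut(G) of order 2.

2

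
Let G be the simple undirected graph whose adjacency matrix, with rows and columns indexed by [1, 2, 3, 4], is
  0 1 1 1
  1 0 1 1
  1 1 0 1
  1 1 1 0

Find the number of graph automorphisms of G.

24

Every vertex has degree 3, so G is the complete graph K_4. Every bijection on the vertex set is an automorphism of K_4; hence Aut(K_4) ≅ S_4, order 24.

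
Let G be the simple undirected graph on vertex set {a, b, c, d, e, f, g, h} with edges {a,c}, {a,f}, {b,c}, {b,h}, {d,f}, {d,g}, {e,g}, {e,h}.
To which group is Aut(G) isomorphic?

Every vertex has degree 2 and the graph is connected, so G is the 8-cycle C_8. C_8 has 8 rotations and 8 reflections, so Aut(C_8) ≅ D_8 of order 16.

D_8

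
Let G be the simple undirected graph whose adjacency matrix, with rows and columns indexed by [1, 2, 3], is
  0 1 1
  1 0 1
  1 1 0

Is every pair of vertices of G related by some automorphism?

Yes

All 3 vertices are pairwise adjacent: G = K_3. Every bijection on the vertex set is an automorphism of K_3; hence Aut(K_3) ≅ S_3, order 6. This group acts transitively on the 3 vertices.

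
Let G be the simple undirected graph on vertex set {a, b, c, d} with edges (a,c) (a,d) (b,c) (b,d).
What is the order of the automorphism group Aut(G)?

G is 2-regular and bipartite on 2^2 = 4 vertices with girth 4; it is the hypercube graph Q_2. The symmetry group of the 2-cube is the hyperoctahedral group B_2 = Z_2 ≀ S_2, of order 2^2·2! = 8.

8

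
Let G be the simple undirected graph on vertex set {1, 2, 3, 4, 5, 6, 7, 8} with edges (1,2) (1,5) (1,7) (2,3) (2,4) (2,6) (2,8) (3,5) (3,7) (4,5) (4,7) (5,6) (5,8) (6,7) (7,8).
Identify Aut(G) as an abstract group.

S_3 × S_5

The vertices split by degree into {2, 5, 7} (degree 5) and {1, 3, 4, 6, 8} (degree 3); every edge runs between the two parts, so G is the complete bipartite graph K_{3,5}. Automorphisms preserve the bipartition setwise (since the parts differ in size) and act as S_3 × S_5 within it; |Aut| = 720.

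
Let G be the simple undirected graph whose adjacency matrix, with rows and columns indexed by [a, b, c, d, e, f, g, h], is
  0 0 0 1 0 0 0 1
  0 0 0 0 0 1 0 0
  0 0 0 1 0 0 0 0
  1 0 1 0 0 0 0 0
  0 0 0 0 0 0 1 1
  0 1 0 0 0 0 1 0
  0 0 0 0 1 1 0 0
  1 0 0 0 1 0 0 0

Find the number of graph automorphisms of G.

2

The degree sequence is [2, 1, 1, 2, 2, 2, 2, 2]; the two degree-1 vertices b and c are the ends of a path, so G = P_8. The only nontrivial automorphism of a path is the end-to-end reflection, so Aut(G) ≅ Z_2.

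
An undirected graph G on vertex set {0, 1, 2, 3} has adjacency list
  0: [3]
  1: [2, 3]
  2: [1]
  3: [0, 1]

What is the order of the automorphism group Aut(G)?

2

The degree sequence is [1, 2, 1, 2]; the two degree-1 vertices 0 and 2 are the ends of a path, so G = P_4. A path has exactly one nontrivial symmetry — reversal — giving Aut(G) of order 2.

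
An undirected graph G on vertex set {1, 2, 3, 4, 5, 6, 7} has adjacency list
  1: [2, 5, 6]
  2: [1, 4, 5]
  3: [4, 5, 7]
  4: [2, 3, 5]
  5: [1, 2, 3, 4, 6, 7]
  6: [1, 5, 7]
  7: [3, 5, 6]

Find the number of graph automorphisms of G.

12

Vertex 5 is the unique vertex of degree 6; the remaining 6 vertices each have degree 3 and induce a cycle, so G is the wheel on 7 vertices with hub 5. Every automorphism fixes the hub and acts on the rim 6-cycle, so Aut(G) ≅ Aut(C_6) = D_6 of order 12.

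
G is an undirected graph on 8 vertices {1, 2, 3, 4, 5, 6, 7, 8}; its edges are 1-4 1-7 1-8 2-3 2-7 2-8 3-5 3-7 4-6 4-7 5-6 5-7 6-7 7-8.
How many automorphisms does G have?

Vertex 7 is the unique vertex of degree 7; the remaining 7 vertices each have degree 3 and induce a cycle, so G is the wheel on 8 vertices with hub 7. Every automorphism fixes the hub and acts on the rim 7-cycle, so Aut(G) ≅ Aut(C_7) = D_7 of order 14.

14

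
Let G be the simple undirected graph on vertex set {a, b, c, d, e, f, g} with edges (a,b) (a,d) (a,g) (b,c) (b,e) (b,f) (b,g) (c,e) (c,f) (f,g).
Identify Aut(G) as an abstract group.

{e}

The degree sequence is [3, 5, 3, 1, 2, 3, 3]. Checking the degree-preserving permutations of the vertex set shows that none except the identity preserves every edge, so Aut(G) is trivial.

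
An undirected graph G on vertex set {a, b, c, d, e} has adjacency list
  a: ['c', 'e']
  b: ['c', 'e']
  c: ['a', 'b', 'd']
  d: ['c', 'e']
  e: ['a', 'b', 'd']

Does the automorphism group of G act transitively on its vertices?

No

Automorphisms preserve degree, but G has vertices of degree 2 and vertices of degree 3; no automorphism maps one to the other, so G is not vertex-transitive.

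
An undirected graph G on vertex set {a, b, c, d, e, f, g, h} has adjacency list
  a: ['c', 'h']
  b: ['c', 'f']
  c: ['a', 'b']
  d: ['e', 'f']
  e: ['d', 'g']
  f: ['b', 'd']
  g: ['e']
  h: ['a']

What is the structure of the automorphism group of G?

Z_2

The degree sequence is [2, 2, 2, 2, 2, 2, 1, 1]; the two degree-1 vertices g and h are the ends of a path, so G = P_8. A path has exactly one nontrivial symmetry — reversal — giving Aut(G) of order 2.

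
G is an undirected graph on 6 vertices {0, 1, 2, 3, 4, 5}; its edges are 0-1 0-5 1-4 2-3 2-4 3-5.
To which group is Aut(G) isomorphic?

D_6

G is 2-regular and connected on 6 vertices, i.e. the cycle C_6. The automorphisms of the 6-cycle are exactly the symmetries of a regular 6-gon: the dihedral group D_6, |D_6| = 12.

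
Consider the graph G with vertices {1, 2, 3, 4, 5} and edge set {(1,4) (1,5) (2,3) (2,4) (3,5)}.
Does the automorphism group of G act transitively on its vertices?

G is 2-regular and connected on 5 vertices, i.e. the cycle C_5. C_5 has 5 rotations and 5 reflections, so Aut(C_5) ≅ D_5 of order 10. This group acts transitively on the 5 vertices.

Yes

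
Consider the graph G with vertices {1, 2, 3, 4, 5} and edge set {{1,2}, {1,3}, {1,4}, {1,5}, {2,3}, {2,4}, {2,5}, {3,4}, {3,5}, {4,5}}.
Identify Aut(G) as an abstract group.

S_5

Every vertex has degree 4, so G is the complete graph K_5. Any permutation of the 5 vertices preserves K_5, so Aut(K_5) = S_5 of order 5! = 120.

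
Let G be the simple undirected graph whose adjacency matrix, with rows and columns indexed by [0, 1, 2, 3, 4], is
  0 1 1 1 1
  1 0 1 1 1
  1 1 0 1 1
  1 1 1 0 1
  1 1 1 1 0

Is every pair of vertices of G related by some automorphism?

Every vertex has degree 4, so G is the complete graph K_5. Every bijection on the vertex set is an automorphism of K_5; hence Aut(K_5) ≅ S_5, order 120. Under this action every vertex can be carried to every other, so G is vertex-transitive.

Yes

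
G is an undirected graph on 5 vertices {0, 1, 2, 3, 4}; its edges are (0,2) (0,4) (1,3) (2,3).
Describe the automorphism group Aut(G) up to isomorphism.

the cyclic group of order 2

The degree sequence is [2, 1, 2, 2, 1]; the two degree-1 vertices 1 and 4 are the ends of a path, so G = P_5. The only nontrivial automorphism of a path is the end-to-end reflection, so Aut(G) ≅ Z_2.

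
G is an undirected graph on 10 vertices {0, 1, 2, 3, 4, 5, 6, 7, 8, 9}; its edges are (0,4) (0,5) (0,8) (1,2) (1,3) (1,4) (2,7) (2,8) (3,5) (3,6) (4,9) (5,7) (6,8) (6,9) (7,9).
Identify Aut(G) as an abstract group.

G is 3-regular on 10 vertices with no triangles and no 4-cycles (girth 5): this is the Petersen graph. Viewing the Petersen graph as the Kneser graph K(5,2) — vertices are 2-subsets of {1,…,5}, edges join disjoint pairs — its automorphisms are exactly the permutations of the 5-element set, so Aut ≅ S_5 of order 120.

the symmetric group S_5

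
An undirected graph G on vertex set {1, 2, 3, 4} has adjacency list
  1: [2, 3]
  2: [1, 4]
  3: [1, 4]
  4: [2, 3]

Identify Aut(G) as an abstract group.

G is 2-regular and bipartite with parts {2, 3} and {1, 4} (each part is independent and every cross-pair is an edge), so G = K_{2,2}. Each part can be permuted independently (S_2 × S_2) and the two equal-size parts can also be swapped, giving (S_2 × S_2) ⋊ Z_2 of order 2·(2!)² = 8.

S_2 ≀ Z_2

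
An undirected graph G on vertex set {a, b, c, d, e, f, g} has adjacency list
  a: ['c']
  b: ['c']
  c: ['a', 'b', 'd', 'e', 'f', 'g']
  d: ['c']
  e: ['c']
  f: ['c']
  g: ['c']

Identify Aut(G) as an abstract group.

Vertex c has degree 6 and every other vertex has degree 1, so G is the star K_{1,6} with centre c. Any automorphism fixes the centre and permutes the 6 leaves freely, so Aut(G) ≅ S_6 of order 6! = 720.

S_6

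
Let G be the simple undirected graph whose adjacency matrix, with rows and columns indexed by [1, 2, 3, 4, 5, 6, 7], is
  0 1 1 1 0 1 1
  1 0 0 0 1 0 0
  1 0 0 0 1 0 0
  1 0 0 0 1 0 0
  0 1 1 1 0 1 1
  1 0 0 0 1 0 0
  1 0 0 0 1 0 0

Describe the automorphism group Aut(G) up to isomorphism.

The vertices split by degree into {1, 5} (degree 5) and {2, 3, 4, 6, 7} (degree 2); every edge runs between the two parts, so G is the complete bipartite graph K_{2,5}. Automorphisms preserve the bipartition setwise (since the parts differ in size) and act as S_5 × S_2 within it; |Aut| = 240.

S_5 × S_2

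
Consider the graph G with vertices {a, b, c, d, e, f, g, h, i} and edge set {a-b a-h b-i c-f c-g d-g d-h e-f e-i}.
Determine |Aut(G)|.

18

Every vertex has degree 2 and the graph is connected, so G is the 9-cycle C_9. The automorphisms of the 9-cycle are exactly the symmetries of a regular 9-gon: the dihedral group D_9, |D_9| = 18.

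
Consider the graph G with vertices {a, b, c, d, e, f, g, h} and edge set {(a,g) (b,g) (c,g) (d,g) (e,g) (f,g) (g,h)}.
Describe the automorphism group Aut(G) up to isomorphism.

Vertex g has degree 7 and every other vertex has degree 1, so G is the star K_{1,7} with centre g. The 7 leaves are pairwise interchangeable while the centre is fixed, giving Aut(G) = S_7.

S_7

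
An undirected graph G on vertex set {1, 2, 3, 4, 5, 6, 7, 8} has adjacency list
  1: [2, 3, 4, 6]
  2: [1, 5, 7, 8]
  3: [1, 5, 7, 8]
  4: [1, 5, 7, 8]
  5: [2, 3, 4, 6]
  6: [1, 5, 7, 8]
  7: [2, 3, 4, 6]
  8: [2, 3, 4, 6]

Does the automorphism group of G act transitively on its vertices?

Yes

G is 4-regular and bipartite with parts {2, 3, 4, 6} and {1, 5, 7, 8} (each part is independent and every cross-pair is an edge), so G = K_{4,4}. Each part can be permuted independently (S_4 × S_4) and the two equal-size parts can also be swapped, giving (S_4 × S_4) ⋊ Z_2 of order 2·(4!)² = 1152. Under this action every vertex can be carried to every other, so G is vertex-transitive.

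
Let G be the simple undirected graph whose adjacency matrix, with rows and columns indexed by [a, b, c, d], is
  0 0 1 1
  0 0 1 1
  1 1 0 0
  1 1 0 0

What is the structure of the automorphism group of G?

the hyperoctahedral group B_2

G is 2-regular and bipartite on 2^2 = 4 vertices with girth 4; it is the hypercube graph Q_2. The symmetry group of the 2-cube is the hyperoctahedral group B_2 = Z_2 ≀ S_2, of order 2^2·2! = 8.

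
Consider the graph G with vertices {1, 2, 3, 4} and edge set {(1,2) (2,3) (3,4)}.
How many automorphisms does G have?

The degree sequence is [1, 2, 2, 1]; the two degree-1 vertices 1 and 4 are the ends of a path, so G = P_4. A path has exactly one nontrivial symmetry — reversal — giving Aut(G) of order 2.

2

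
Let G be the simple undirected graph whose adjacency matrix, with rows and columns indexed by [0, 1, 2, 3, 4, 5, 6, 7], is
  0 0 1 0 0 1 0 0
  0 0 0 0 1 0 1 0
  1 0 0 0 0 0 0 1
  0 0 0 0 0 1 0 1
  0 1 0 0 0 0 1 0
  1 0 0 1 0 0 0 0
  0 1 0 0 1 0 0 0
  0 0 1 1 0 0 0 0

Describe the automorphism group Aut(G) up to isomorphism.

G has two connected components, {0, 2, 3, 5, 7} and {1, 4, 6}; each is 2-regular, so G = C_5 ⊔ C_3. No automorphism exchanges components of different sizes, hence Aut(G) is the direct product D_5 × D_3, order 60.

D_5 × D_3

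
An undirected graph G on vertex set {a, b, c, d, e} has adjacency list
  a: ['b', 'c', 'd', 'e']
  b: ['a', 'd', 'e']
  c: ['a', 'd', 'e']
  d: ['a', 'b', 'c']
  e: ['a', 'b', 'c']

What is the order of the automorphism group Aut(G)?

Vertex a is the unique vertex of degree 4; the remaining 4 vertices each have degree 3 and induce a cycle, so G is the wheel on 5 vertices with hub a. Every automorphism fixes the hub and acts on the rim 4-cycle, so Aut(G) ≅ Aut(C_4) = D_4 of order 8.

8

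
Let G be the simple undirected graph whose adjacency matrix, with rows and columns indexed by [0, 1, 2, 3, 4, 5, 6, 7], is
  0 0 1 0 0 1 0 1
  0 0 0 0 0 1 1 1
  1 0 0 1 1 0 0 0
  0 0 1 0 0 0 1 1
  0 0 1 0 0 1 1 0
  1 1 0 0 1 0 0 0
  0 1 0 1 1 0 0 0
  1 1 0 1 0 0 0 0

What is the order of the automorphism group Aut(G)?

G is 3-regular and bipartite on 2^3 = 8 vertices with girth 4; it is the hypercube graph Q_3. Aut(Q_3) consists of the signed permutations of the 3 coordinate axes: 3! permutations times 2^3 sign flips, so |Aut| = 2^3·3! = 48.

48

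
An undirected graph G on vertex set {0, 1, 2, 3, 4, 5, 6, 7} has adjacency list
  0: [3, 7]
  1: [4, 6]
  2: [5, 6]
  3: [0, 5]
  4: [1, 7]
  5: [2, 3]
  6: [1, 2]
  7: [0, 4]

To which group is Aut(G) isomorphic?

the dihedral group of order 16

G is 2-regular and connected on 8 vertices, i.e. the cycle C_8. The automorphisms of the 8-cycle are exactly the symmetries of a regular 8-gon: the dihedral group D_8, |D_8| = 16.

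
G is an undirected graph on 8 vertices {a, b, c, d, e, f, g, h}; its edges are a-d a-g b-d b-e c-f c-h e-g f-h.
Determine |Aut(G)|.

G has two connected components, {a, b, d, e, g} and {c, f, h}; each is 2-regular, so G = C_5 ⊔ C_3. No automorphism exchanges components of different sizes, hence Aut(G) is the direct product D_5 × D_3, order 60.

60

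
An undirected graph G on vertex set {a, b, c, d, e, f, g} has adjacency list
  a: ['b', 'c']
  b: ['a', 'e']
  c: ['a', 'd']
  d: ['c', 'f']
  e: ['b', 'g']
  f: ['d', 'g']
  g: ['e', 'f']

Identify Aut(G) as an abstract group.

Every vertex has degree 2 and the graph is connected, so G is the 7-cycle C_7. C_7 has 7 rotations and 7 reflections, so Aut(C_7) ≅ D_7 of order 14.

D_7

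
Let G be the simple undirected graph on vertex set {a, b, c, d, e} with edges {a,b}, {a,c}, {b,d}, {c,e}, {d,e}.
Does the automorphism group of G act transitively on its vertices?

Every vertex has degree 2 and the graph is connected, so G is the 5-cycle C_5. C_5 has 5 rotations and 5 reflections, so Aut(C_5) ≅ D_5 of order 10. This group acts transitively on the 5 vertices.

Yes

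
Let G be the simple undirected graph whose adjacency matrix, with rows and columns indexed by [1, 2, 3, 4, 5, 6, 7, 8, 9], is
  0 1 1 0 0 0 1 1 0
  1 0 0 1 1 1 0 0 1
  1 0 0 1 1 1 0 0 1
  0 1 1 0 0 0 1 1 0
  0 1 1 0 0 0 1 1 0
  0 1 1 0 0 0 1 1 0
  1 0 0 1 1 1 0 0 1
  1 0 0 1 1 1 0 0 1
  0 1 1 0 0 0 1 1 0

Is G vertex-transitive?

Automorphisms preserve degree, but G has vertices of degree 4 and vertices of degree 5; no automorphism maps one to the other, so G is not vertex-transitive.

No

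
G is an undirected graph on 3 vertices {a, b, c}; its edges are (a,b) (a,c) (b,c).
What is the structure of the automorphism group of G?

S_3

Every vertex has degree 2, so G is the complete graph K_3. Every bijection on the vertex set is an automorphism of K_3; hence Aut(K_3) ≅ S_3, order 6.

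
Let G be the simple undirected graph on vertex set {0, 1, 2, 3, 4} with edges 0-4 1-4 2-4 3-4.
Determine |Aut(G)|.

Vertex 4 has degree 4 and every other vertex has degree 1, so G is the star K_{1,4} with centre 4. The 4 leaves are pairwise interchangeable while the centre is fixed, giving Aut(G) = S_4.

24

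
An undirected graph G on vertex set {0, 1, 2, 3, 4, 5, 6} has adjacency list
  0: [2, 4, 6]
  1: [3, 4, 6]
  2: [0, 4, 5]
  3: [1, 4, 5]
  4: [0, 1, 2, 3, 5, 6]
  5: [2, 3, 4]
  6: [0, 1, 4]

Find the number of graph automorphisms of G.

12

Vertex 4 is the unique vertex of degree 6; the remaining 6 vertices each have degree 3 and induce a cycle, so G is the wheel on 7 vertices with hub 4. Every automorphism fixes the hub and acts on the rim 6-cycle, so Aut(G) ≅ Aut(C_6) = D_6 of order 12.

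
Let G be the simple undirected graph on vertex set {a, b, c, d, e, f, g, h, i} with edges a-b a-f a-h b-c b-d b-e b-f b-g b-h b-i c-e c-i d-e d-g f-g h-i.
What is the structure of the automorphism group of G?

D_8

Vertex b is the unique vertex of degree 8; the remaining 8 vertices each have degree 3 and induce a cycle, so G is the wheel on 9 vertices with hub b. With the hub fixed, the remaining symmetry is that of the rim cycle C_8, giving the dihedral group D_8.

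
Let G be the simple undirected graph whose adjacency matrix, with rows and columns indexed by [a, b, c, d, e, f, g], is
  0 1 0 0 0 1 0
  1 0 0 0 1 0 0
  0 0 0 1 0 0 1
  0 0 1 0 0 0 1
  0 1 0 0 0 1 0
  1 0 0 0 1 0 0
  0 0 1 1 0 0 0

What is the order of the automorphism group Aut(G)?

48

G has two connected components, {a, b, e, f} and {c, d, g}; each is 2-regular, so G = C_4 ⊔ C_3. No automorphism exchanges components of different sizes, hence Aut(G) is the direct product D_4 × D_3, order 48.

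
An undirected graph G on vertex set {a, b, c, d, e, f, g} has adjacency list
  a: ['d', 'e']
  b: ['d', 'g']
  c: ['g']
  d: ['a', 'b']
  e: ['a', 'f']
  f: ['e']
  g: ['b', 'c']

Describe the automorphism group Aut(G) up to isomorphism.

C_2

The degree sequence is [2, 2, 1, 2, 2, 1, 2]; the two degree-1 vertices c and f are the ends of a path, so G = P_7. The only nontrivial automorphism of a path is the end-to-end reflection, so Aut(G) ≅ Z_2.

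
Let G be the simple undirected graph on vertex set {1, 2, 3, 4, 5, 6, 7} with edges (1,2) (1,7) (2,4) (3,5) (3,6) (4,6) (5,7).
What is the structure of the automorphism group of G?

G is 2-regular and connected on 7 vertices, i.e. the cycle C_7. C_7 has 7 rotations and 7 reflections, so Aut(C_7) ≅ D_7 of order 14.

D_7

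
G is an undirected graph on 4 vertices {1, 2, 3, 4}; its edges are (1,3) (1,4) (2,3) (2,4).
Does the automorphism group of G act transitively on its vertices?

G is 2-regular and bipartite on 2^2 = 4 vertices with girth 4; it is the hypercube graph Q_2. Aut(Q_2) consists of the signed permutations of the 2 coordinate axes: 2! permutations times 2^2 sign flips, so |Aut| = 2^2·2! = 8. This group acts transitively on the 4 vertices.

Yes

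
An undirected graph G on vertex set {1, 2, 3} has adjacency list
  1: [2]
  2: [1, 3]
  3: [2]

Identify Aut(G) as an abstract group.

The degree sequence is [1, 2, 1]; the two degree-1 vertices 1 and 3 are the ends of a path, so G = P_3. A path has exactly one nontrivial symmetry — reversal — giving Aut(G) of order 2.

C_2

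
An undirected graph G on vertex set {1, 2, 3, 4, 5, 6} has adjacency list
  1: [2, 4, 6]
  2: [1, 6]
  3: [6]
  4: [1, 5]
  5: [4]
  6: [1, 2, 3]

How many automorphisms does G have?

Degrees alone do not determine every vertex (e.g. 1 and 6 both have degree 3), but their neighbour-degree multisets differ: N(1) has degrees [2, 2, 3] while N(6) has degrees [1, 2, 3]. Repeating this refinement separates all vertices, so the only automorphism is the identity.

1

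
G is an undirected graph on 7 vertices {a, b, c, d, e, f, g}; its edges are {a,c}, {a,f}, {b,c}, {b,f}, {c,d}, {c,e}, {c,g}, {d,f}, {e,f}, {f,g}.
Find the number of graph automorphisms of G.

The vertices split by degree into {c, f} (degree 5) and {a, b, d, e, g} (degree 2); every edge runs between the two parts, so G is the complete bipartite graph K_{2,5}. The parts have unequal sizes, so no automorphism swaps them; each part is permuted independently, giving S_5 × S_2 of order 5!·2! = 240.

240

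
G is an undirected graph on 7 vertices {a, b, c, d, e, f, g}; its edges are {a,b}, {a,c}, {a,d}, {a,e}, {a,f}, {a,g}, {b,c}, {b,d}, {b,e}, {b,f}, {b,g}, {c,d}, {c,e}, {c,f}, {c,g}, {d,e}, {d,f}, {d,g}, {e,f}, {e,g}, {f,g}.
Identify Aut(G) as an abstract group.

Every vertex has degree 6, so G is the complete graph K_7. Every bijection on the vertex set is an automorphism of K_7; hence Aut(K_7) ≅ S_7, order 5040.

the symmetric group on 7 letters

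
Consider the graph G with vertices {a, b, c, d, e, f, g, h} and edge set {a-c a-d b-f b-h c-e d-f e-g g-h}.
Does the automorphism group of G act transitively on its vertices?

Every vertex has degree 2 and the graph is connected, so G is the 8-cycle C_8. The automorphisms of the 8-cycle are exactly the symmetries of a regular 8-gon: the dihedral group D_8, |D_8| = 16. Under this action every vertex can be carried to every other, so G is vertex-transitive.

Yes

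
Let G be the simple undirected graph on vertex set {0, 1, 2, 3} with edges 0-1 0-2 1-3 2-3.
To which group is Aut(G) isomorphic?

the dihedral group of order 8

G is 2-regular and bipartite on 2^2 = 4 vertices with girth 4; it is the hypercube graph Q_2. Aut(Q_2) consists of the signed permutations of the 2 coordinate axes: 2! permutations times 2^2 sign flips, so |Aut| = 2^2·2! = 8.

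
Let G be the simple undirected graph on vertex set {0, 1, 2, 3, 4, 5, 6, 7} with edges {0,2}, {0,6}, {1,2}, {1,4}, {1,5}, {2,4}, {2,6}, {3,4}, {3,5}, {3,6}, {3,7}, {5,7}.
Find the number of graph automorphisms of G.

1

The degree sequence is [2, 3, 4, 4, 3, 3, 3, 2]. Checking the degree-preserving permutations of the vertex set shows that none except the identity preserves every edge, so Aut(G) is trivial.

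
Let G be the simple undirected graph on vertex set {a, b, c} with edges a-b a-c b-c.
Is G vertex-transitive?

Every vertex has degree 2, so G is the complete graph K_3. Every bijection on the vertex set is an automorphism of K_3; hence Aut(K_3) ≅ S_3, order 6. Under this action every vertex can be carried to every other, so G is vertex-transitive.

Yes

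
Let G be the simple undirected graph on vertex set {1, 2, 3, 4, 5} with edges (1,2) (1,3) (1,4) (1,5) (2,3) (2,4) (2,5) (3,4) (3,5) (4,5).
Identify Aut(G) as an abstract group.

Every vertex has degree 4, so G is the complete graph K_5. Any permutation of the 5 vertices preserves K_5, so Aut(K_5) = S_5 of order 5! = 120.

S_5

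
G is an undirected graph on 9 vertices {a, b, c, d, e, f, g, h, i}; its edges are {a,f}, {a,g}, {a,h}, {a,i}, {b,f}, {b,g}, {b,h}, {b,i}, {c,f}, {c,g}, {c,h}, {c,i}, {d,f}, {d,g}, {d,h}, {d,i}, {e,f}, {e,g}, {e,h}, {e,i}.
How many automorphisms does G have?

2880

The vertices split by degree into {f, g, h, i} (degree 5) and {a, b, c, d, e} (degree 4); every edge runs between the two parts, so G is the complete bipartite graph K_{4,5}. The parts have unequal sizes, so no automorphism swaps them; each part is permuted independently, giving S_5 × S_4 of order 5!·4! = 2880.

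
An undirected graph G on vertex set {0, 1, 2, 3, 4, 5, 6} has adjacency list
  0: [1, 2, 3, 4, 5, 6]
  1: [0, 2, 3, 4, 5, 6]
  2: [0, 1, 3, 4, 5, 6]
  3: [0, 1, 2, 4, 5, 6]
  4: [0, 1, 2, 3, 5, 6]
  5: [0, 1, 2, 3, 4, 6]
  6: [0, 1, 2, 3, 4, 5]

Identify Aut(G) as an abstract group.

All 7 vertices are pairwise adjacent: G = K_7. Any permutation of the 7 vertices preserves K_7, so Aut(K_7) = S_7 of order 7! = 5040.

S_7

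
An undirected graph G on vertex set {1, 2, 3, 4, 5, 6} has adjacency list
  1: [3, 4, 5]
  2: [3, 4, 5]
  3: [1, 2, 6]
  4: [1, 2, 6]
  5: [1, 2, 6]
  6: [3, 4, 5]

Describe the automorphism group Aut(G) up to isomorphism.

G is 3-regular and bipartite with parts {1, 2, 6} and {3, 4, 5} (each part is independent and every cross-pair is an edge), so G = K_{3,3}. Aut(K_{3,3}) is the wreath product S_3 ≀ Z_2: permute within each part, then optionally swap the parts; |Aut| = 2·(3!)² = 72.

S_3 ≀ Z_2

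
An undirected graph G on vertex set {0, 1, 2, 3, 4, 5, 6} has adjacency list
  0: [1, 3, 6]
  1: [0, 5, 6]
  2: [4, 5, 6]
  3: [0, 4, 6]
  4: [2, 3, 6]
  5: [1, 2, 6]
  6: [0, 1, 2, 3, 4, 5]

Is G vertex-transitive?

Vertex 6 is the only vertex of degree 6, so every automorphism fixes it; G is not vertex-transitive.

No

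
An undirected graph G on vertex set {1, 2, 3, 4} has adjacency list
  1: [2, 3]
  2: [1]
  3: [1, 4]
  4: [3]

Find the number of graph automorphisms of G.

2

The degree sequence is [2, 1, 2, 1]; the two degree-1 vertices 2 and 4 are the ends of a path, so G = P_4. The only nontrivial automorphism of a path is the end-to-end reflection, so Aut(G) ≅ Z_2.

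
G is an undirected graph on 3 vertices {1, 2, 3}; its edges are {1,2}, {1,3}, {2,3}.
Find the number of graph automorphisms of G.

Every vertex has degree 2, so G is the complete graph K_3. Every bijection on the vertex set is an automorphism of K_3; hence Aut(K_3) ≅ S_3, order 6.

6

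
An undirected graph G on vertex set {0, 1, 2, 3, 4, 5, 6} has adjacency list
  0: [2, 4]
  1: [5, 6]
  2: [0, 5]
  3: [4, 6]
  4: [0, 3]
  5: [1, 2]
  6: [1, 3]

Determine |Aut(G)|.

G is 2-regular and connected on 7 vertices, i.e. the cycle C_7. The automorphisms of the 7-cycle are exactly the symmetries of a regular 7-gon: the dihedral group D_7, |D_7| = 14.

14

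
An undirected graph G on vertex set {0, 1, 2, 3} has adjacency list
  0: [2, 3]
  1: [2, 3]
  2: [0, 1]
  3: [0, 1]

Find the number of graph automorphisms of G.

Every vertex has degree 2 and the graph is connected, so G is the 4-cycle C_4. C_4 has 4 rotations and 4 reflections, so Aut(C_4) ≅ D_4 of order 8.

8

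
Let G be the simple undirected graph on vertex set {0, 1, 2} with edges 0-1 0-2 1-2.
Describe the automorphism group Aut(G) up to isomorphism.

the symmetric group on 3 letters

All 3 vertices are pairwise adjacent: G = K_3. Every bijection on the vertex set is an automorphism of K_3; hence Aut(K_3) ≅ S_3, order 6.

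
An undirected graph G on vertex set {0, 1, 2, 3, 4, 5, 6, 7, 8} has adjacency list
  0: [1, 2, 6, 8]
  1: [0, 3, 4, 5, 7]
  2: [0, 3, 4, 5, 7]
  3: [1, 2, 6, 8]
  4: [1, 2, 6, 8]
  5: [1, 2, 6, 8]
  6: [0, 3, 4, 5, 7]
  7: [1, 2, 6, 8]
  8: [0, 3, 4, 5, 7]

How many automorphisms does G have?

2880

The vertices split by degree into {1, 2, 6, 8} (degree 5) and {0, 3, 4, 5, 7} (degree 4); every edge runs between the two parts, so G is the complete bipartite graph K_{4,5}. Automorphisms preserve the bipartition setwise (since the parts differ in size) and act as S_4 × S_5 within it; |Aut| = 2880.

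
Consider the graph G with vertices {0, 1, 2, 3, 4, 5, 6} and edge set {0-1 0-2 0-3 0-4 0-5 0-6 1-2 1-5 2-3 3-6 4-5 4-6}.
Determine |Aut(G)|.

Vertex 0 is the unique vertex of degree 6; the remaining 6 vertices each have degree 3 and induce a cycle, so G is the wheel on 7 vertices with hub 0. With the hub fixed, the remaining symmetry is that of the rim cycle C_6, giving the dihedral group D_6.

12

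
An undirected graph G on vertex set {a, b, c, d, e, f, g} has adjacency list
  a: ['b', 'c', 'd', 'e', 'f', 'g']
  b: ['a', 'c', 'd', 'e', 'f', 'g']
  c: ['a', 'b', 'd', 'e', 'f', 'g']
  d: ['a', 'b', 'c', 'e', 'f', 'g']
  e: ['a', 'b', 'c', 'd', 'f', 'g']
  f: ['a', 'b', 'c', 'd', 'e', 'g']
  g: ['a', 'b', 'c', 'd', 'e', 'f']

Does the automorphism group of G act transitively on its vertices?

Yes

Every vertex has degree 6, so G is the complete graph K_7. Any permutation of the 7 vertices preserves K_7, so Aut(K_7) = S_7 of order 7! = 5040. Under this action every vertex can be carried to every other, so G is vertex-transitive.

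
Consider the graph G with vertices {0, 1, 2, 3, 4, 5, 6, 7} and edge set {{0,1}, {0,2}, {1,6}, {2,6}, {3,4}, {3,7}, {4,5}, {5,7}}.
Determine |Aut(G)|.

128

G has two connected components, {0, 1, 2, 6} and {3, 4, 5, 7}; each is 2-regular, so G = C_4 ⊔ C_4. Aut of a disjoint union of two copies of C_4 is the wreath product D_4 ≀ Z_2, of order 2·8² = 128.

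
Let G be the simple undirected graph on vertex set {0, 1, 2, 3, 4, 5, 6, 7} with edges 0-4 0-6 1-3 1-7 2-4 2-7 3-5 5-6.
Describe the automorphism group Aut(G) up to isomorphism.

D_8

Every vertex has degree 2 and the graph is connected, so G is the 8-cycle C_8. C_8 has 8 rotations and 8 reflections, so Aut(C_8) ≅ D_8 of order 16.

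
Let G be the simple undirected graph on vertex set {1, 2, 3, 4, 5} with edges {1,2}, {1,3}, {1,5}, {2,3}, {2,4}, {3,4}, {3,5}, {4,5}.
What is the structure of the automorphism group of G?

D_4

Vertex 3 is the unique vertex of degree 4; the remaining 4 vertices each have degree 3 and induce a cycle, so G is the wheel on 5 vertices with hub 3. With the hub fixed, the remaining symmetry is that of the rim cycle C_4, giving the dihedral group D_4.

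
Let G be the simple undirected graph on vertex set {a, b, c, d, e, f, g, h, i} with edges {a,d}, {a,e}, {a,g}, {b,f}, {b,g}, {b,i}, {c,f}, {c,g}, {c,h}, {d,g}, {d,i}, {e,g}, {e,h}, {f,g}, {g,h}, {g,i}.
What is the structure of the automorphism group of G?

D_8

Vertex g is the unique vertex of degree 8; the remaining 8 vertices each have degree 3 and induce a cycle, so G is the wheel on 9 vertices with hub g. Every automorphism fixes the hub and acts on the rim 8-cycle, so Aut(G) ≅ Aut(C_8) = D_8 of order 16.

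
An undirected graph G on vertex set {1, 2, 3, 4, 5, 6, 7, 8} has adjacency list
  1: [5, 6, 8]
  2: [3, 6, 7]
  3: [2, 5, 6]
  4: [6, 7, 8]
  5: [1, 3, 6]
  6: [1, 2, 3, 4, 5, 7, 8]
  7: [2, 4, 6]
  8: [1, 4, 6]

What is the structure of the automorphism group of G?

D_7

Vertex 6 is the unique vertex of degree 7; the remaining 7 vertices each have degree 3 and induce a cycle, so G is the wheel on 8 vertices with hub 6. With the hub fixed, the remaining symmetry is that of the rim cycle C_7, giving the dihedral group D_7.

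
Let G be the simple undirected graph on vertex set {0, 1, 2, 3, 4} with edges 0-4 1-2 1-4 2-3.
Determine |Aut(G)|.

The degree sequence is [1, 2, 2, 1, 2]; the two degree-1 vertices 0 and 3 are the ends of a path, so G = P_5. A path has exactly one nontrivial symmetry — reversal — giving Aut(G) of order 2.

2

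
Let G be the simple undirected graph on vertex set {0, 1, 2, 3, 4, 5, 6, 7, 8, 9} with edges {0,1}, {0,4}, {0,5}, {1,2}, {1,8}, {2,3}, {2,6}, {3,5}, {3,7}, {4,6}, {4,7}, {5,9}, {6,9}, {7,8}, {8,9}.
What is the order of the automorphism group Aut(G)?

G is 3-regular on 10 vertices with no triangles and no 4-cycles (girth 5): this is the Petersen graph. Viewing the Petersen graph as the Kneser graph K(5,2) — vertices are 2-subsets of {1,…,5}, edges join disjoint pairs — its automorphisms are exactly the permutations of the 5-element set, so Aut ≅ S_5 of order 120.

120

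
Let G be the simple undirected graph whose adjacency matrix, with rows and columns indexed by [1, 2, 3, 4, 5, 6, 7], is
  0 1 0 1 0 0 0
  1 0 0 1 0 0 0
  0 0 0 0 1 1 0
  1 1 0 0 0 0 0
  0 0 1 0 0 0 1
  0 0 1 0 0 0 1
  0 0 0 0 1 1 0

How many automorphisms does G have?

G has two connected components, {3, 5, 6, 7} and {1, 2, 4}; each is 2-regular, so G = C_4 ⊔ C_3. The components are non-isomorphic (different sizes), so Aut(G) = Aut(C_4) × Aut(C_3) = D_4 × D_3 of order 8·6 = 48.

48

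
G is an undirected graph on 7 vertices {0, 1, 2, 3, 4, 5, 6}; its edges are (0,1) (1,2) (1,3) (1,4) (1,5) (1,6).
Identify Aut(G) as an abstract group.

the symmetric group on 6 letters

Vertex 1 has degree 6 and every other vertex has degree 1, so G is the star K_{1,6} with centre 1. Any automorphism fixes the centre and permutes the 6 leaves freely, so Aut(G) ≅ S_6 of order 6! = 720.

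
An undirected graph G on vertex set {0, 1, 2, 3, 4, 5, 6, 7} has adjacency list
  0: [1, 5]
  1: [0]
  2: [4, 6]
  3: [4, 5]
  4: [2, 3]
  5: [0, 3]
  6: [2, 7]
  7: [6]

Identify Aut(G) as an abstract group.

the cyclic group of order 2

The degree sequence is [2, 1, 2, 2, 2, 2, 2, 1]; the two degree-1 vertices 1 and 7 are the ends of a path, so G = P_8. The only nontrivial automorphism of a path is the end-to-end reflection, so Aut(G) ≅ Z_2.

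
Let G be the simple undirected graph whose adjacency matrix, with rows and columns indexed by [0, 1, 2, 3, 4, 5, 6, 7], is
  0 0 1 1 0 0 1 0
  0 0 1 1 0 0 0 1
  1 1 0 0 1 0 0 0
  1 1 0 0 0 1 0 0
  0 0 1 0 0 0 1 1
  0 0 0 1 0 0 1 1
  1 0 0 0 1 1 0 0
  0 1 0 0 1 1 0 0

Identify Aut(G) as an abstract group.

Z_2^3 ⋊ S_3

G is 3-regular and bipartite on 2^3 = 8 vertices with girth 4; it is the hypercube graph Q_3. Aut(Q_3) consists of the signed permutations of the 3 coordinate axes: 3! permutations times 2^3 sign flips, so |Aut| = 2^3·3! = 48.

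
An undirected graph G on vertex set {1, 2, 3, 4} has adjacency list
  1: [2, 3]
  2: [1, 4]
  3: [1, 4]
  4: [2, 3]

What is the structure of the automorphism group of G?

D_4

G is 2-regular and bipartite on 2^2 = 4 vertices with girth 4; it is the hypercube graph Q_2. The symmetry group of the 2-cube is the hyperoctahedral group B_2 = Z_2 ≀ S_2, of order 2^2·2! = 8.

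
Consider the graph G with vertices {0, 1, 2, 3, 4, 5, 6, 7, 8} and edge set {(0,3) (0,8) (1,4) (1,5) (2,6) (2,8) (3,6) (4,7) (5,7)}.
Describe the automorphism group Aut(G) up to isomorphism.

D_4 × D_5

G has two connected components, {0, 2, 3, 6, 8} and {1, 4, 5, 7}; each is 2-regular, so G = C_5 ⊔ C_4. No automorphism exchanges components of different sizes, hence Aut(G) is the direct product D_4 × D_5, order 80.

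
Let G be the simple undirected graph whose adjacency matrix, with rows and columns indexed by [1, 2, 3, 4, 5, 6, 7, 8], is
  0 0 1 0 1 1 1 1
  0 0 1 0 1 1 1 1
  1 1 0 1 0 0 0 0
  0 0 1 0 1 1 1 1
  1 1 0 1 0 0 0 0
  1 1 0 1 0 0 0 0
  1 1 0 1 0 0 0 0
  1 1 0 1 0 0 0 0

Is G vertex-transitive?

No

Automorphisms preserve degree, but G has vertices of degree 3 and vertices of degree 5; no automorphism maps one to the other, so G is not vertex-transitive.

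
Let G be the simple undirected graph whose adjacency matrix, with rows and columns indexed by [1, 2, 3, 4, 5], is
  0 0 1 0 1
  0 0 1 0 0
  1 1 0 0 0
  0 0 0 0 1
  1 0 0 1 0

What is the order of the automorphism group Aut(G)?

2

The degree sequence is [2, 1, 2, 1, 2]; the two degree-1 vertices 2 and 4 are the ends of a path, so G = P_5. The only nontrivial automorphism of a path is the end-to-end reflection, so Aut(G) ≅ Z_2.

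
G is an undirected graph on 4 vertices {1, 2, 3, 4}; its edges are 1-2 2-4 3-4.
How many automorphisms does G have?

2

The degree sequence is [1, 2, 1, 2]; the two degree-1 vertices 1 and 3 are the ends of a path, so G = P_4. The only nontrivial automorphism of a path is the end-to-end reflection, so Aut(G) ≅ Z_2.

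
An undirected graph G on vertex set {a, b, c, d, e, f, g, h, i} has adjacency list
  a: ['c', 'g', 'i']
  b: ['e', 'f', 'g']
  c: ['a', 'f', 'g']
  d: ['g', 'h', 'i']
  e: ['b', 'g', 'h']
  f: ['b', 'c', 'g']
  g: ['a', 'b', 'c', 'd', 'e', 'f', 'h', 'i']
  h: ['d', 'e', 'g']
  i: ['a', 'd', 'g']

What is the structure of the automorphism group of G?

the dihedral group of order 16

Vertex g is the unique vertex of degree 8; the remaining 8 vertices each have degree 3 and induce a cycle, so G is the wheel on 9 vertices with hub g. Every automorphism fixes the hub and acts on the rim 8-cycle, so Aut(G) ≅ Aut(C_8) = D_8 of order 16.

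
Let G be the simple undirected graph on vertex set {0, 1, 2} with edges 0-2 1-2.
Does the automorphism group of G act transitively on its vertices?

Vertex 2 is the only vertex of degree 2, so every automorphism fixes it; G is not vertex-transitive.

No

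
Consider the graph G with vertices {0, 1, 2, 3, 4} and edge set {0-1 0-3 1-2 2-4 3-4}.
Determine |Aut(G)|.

G is 2-regular and connected on 5 vertices, i.e. the cycle C_5. C_5 has 5 rotations and 5 reflections, so Aut(C_5) ≅ D_5 of order 10.

10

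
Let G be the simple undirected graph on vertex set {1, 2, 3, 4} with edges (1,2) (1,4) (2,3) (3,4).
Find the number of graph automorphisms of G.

8

G is 2-regular and bipartite on 2^2 = 4 vertices with girth 4; it is the hypercube graph Q_2. The symmetry group of the 2-cube is the hyperoctahedral group B_2 = Z_2 ≀ S_2, of order 2^2·2! = 8.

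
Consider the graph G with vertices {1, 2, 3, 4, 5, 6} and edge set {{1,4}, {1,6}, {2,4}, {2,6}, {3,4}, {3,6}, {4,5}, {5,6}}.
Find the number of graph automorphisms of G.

The vertices split by degree into {4, 6} (degree 4) and {1, 2, 3, 5} (degree 2); every edge runs between the two parts, so G is the complete bipartite graph K_{2,4}. The parts have unequal sizes, so no automorphism swaps them; each part is permuted independently, giving S_2 × S_4 of order 2!·4! = 48.

48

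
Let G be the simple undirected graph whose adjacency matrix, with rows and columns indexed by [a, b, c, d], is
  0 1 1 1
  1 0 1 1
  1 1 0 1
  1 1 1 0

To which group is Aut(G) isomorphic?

Every vertex has degree 3, so G is the complete graph K_4. Any permutation of the 4 vertices preserves K_4, so Aut(K_4) = S_4 of order 4! = 24.

the symmetric group on 4 letters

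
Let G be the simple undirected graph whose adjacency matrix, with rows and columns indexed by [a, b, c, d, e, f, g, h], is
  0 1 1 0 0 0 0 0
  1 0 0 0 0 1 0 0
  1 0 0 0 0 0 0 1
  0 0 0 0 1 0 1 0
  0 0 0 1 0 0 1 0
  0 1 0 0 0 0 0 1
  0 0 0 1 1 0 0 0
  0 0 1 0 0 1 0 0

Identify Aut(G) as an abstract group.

D_3 × D_5

G has two connected components, {a, b, c, f, h} and {d, e, g}; each is 2-regular, so G = C_5 ⊔ C_3. The components are non-isomorphic (different sizes), so Aut(G) = Aut(C_3) × Aut(C_5) = D_3 × D_5 of order 6·10 = 60.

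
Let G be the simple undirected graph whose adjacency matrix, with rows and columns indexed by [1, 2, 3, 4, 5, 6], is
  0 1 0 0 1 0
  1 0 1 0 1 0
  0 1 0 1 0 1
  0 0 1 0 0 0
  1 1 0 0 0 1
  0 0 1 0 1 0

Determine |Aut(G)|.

1

The degree sequence is [2, 3, 3, 1, 3, 2]. Checking the degree-preserving permutations of the vertex set shows that none except the identity preserves every edge, so Aut(G) is trivial.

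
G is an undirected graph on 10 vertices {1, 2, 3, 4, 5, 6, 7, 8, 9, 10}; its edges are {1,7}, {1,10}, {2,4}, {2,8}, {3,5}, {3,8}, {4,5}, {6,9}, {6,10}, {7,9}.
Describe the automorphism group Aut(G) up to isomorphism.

D_5 ≀ Z_2

G has two connected components, {2, 3, 4, 5, 8} and {1, 6, 7, 9, 10}; each is 2-regular, so G = C_5 ⊔ C_5. With two isomorphic components, Aut(G) = Aut(C_5) ≀ S_2 = (D_5 × D_5) ⋊ Z_2: permute each cycle by D_5, then optionally swap the two cycles. Order 2·(2·5)² = 200.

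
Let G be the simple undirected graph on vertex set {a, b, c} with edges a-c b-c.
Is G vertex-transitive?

No

Vertex c is the only vertex of degree 2, so every automorphism fixes it; G is not vertex-transitive.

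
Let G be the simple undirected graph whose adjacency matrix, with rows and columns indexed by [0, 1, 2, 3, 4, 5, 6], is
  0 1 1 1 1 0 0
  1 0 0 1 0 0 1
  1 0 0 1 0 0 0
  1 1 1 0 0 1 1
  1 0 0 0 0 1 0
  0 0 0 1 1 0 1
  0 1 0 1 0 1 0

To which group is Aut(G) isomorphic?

Degrees alone do not determine every vertex (e.g. 1 and 5 both have degree 3), but their neighbour-degree multisets differ: N(1) has degrees [3, 4, 5] while N(5) has degrees [2, 3, 5]. Repeating this refinement separates all vertices, so the only automorphism is the identity.

1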